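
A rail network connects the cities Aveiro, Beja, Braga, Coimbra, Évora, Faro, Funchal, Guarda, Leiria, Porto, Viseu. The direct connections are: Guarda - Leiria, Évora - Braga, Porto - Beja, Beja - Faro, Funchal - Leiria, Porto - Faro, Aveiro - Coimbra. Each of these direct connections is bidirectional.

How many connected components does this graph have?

From Aveiro: component {Aveiro, Coimbra}.
From Beja: component {Beja, Faro, Porto}.
From Braga: component {Braga, Évora}.
From Funchal: component {Funchal, Guarda, Leiria}.
From Viseu: component {Viseu}.
That's 5 components.

5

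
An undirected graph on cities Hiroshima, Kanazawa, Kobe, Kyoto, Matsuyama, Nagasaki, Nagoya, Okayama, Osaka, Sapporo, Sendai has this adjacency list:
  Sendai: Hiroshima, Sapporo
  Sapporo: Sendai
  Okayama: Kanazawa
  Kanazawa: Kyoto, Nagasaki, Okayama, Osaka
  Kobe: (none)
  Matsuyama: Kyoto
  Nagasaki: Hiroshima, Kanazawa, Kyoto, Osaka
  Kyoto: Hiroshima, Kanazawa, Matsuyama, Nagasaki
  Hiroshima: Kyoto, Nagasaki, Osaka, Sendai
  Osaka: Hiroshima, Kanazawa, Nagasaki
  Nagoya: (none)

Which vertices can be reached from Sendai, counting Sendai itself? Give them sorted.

Hiroshima, Kanazawa, Kyoto, Matsuyama, Nagasaki, Okayama, Osaka, Sapporo, Sendai

Start at Sendai.
Its neighbours: Hiroshima, Sapporo.
Then their neighbours: Kyoto, Nagasaki, Osaka.
Then next layer: Kanazawa, Matsuyama.
Then next layer: Okayama.
Nothing further is reachable.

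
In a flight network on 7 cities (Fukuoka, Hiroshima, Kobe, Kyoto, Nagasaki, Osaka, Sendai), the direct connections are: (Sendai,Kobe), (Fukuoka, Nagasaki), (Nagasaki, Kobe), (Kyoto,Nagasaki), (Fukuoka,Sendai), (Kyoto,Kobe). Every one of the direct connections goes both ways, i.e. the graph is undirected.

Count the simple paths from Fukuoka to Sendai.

3

Fukuoka–Nagasaki–Kobe–Sendai
Fukuoka–Nagasaki–Kyoto–Kobe–Sendai
Fukuoka–Sendai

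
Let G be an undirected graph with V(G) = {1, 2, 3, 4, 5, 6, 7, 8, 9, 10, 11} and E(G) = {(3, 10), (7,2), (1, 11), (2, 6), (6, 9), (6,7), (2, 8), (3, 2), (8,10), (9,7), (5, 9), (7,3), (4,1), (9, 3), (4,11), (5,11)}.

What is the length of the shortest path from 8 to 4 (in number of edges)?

6

Distance 0: 8.
Distance 1: 2, 10.
Distance 2: 3, 6, 7.
Distance 3: 9.
Distance 4: 5.
Distance 5: 11.
Distance 6: 1, 4 — contains 4.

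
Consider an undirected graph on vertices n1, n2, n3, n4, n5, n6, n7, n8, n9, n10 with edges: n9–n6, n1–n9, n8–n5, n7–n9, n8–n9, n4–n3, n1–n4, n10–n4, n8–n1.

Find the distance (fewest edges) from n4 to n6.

3

Distance 0: n4.
Distance 1: n1, n3, n10.
Distance 2: n8, n9.
Distance 3: n5, n6, n7 — contains n6.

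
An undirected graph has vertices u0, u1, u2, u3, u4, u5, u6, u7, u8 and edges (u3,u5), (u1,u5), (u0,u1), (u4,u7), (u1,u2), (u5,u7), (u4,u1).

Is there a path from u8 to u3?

u8 has no edges, so nothing is reachable from it.

No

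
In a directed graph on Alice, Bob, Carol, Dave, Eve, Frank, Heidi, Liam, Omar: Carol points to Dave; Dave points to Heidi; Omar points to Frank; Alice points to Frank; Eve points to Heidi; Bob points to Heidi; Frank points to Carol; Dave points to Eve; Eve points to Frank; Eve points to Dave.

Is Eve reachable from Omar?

Yes

Explore from Omar.
Distance 1: reach Frank.
Distance 2: reach Carol.
Distance 3: reach Dave.
Distance 4: reach Eve, Heidi.
Found Eve.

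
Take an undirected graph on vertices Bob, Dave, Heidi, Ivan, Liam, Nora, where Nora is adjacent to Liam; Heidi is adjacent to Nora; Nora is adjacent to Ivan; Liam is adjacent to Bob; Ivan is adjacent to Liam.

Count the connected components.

2

From Bob: component {Bob, Heidi, Ivan, Liam, Nora}.
From Dave: component {Dave}.
That's 2 components.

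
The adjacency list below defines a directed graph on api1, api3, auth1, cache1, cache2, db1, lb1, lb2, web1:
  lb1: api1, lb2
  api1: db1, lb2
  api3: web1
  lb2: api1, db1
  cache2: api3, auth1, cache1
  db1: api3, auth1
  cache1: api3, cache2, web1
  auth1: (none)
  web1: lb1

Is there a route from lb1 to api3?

Yes

Explore from lb1.
Distance 1: reach api1, lb2.
Distance 2: reach db1.
Distance 3: reach api3, auth1.
Found api3.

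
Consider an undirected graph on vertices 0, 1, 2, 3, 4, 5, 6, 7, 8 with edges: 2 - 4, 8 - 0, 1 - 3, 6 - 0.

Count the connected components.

5

From 0: component {0, 6, 8}.
From 1: component {1, 3}.
From 2: component {2, 4}.
From 5: component {5}.
From 7: component {7}.
That's 5 components.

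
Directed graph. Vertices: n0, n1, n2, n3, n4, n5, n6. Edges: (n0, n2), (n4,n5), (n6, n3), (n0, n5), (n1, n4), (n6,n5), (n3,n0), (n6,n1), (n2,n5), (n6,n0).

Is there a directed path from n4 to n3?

Explore from n4.
Distance 1: reach n5.
The search from n4 is exhausted; no directed path reaches n3.

No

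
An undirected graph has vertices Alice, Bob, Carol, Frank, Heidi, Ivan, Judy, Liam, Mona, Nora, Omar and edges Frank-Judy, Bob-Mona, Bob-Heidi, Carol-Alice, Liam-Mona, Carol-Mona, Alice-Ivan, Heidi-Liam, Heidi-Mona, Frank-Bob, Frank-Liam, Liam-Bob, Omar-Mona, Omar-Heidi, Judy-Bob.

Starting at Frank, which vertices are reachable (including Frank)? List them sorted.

Start at Frank.
Its neighbours: Bob, Judy, Liam.
Then their neighbours: Heidi, Mona.
Then next layer: Carol, Omar.
Then next layer: Alice.
Then next layer: Ivan.
Nothing further is reachable.

Alice, Bob, Carol, Frank, Heidi, Ivan, Judy, Liam, Mona, Omar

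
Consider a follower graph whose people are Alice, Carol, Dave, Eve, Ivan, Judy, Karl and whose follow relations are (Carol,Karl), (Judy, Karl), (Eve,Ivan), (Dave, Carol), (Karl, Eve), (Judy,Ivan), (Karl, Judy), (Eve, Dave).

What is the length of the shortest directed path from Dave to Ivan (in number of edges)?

4

Distance 0: Dave.
Distance 1: Carol.
Distance 2: Karl.
Distance 3: Eve, Judy.
Distance 4: Ivan — contains Ivan.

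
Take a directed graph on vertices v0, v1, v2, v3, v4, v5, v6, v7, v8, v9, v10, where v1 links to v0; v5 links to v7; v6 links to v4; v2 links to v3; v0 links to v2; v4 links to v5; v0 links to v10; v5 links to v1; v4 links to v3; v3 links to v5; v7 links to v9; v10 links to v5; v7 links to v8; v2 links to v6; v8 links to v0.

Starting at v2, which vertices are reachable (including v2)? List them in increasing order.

Start at v2.
Its neighbours: v3, v6.
Then their neighbours: v4, v5.
Then next layer: v1, v7.
Then next layer: v0, v8, v9.
Then next layer: v10.
Every vertex is now reached.

v0, v1, v2, v3, v4, v5, v6, v7, v8, v9, v10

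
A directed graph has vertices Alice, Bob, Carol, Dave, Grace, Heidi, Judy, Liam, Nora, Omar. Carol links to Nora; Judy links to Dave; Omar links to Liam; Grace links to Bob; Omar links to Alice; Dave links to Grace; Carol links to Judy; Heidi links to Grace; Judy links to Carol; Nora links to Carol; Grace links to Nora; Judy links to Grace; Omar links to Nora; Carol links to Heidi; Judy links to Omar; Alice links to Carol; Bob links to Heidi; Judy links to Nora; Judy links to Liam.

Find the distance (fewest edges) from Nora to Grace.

Distance 0: Nora.
Distance 1: Carol.
Distance 2: Heidi, Judy.
Distance 3: Dave, Grace, Liam, Omar — contains Grace.

3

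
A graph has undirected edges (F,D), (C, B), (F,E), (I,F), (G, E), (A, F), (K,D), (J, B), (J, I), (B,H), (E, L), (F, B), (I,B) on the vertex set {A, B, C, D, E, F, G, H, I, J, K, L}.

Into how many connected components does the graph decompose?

1

From A: component {A, B, C, D, E, F, G, H, I, J, K, L}.
That's 1 component.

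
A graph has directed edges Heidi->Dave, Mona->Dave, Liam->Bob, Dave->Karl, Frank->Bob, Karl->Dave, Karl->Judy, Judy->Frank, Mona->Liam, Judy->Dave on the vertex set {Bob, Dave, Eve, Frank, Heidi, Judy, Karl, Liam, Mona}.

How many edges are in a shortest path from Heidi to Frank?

4

Distance 0: Heidi.
Distance 1: Dave.
Distance 2: Karl.
Distance 3: Judy.
Distance 4: Frank — contains Frank.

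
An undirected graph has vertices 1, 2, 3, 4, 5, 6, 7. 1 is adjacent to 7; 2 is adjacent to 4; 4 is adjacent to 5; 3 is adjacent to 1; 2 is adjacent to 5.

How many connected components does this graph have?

From 1: component {1, 3, 7}.
From 2: component {2, 4, 5}.
From 6: component {6}.
That's 3 components.

3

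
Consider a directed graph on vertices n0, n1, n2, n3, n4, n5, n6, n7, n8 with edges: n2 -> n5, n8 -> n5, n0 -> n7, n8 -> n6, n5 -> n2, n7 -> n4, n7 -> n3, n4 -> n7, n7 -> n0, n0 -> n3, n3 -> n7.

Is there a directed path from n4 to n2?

Explore from n4.
Distance 1: reach n7.
Distance 2: reach n0, n3.
The search from n4 is exhausted; no directed path reaches n2.

No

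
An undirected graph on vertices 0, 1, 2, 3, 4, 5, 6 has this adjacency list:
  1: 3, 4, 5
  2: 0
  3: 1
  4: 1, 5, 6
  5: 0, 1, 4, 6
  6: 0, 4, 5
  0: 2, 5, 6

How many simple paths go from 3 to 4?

4

3–1–4
3–1–5–0–6–4
3–1–5–4
3–1–5–6–4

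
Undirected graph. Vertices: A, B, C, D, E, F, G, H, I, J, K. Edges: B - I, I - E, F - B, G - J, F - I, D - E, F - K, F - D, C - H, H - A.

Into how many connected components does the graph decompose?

3

From A: component {A, C, H}.
From B: component {B, D, E, F, I, K}.
From G: component {G, J}.
That's 3 components.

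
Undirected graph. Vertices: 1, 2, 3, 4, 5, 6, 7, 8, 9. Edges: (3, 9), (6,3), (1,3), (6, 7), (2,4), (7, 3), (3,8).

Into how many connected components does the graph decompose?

3

From 1: component {1, 3, 6, 7, 8, 9}.
From 2: component {2, 4}.
From 5: component {5}.
That's 3 components.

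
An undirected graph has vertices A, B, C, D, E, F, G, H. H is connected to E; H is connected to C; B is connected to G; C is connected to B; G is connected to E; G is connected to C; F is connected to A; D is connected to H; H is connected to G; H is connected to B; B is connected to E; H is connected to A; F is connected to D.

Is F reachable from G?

Yes

Explore from G.
Distance 1: reach B, C, E, H.
Distance 2: reach A, D.
Distance 3: reach F.
Found F.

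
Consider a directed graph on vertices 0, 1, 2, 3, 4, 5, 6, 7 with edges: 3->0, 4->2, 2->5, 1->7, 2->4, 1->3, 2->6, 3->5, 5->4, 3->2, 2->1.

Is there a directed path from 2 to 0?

Explore from 2.
Distance 1: reach 1, 4, 5, 6.
Distance 2: reach 3, 7.
Distance 3: reach 0.
Found 0.

Yes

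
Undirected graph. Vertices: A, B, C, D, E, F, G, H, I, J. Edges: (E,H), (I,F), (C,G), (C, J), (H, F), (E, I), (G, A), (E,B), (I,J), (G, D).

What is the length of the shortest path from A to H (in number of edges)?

6

Distance 0: A.
Distance 1: G.
Distance 2: C, D.
Distance 3: J.
Distance 4: I.
Distance 5: E, F.
Distance 6: B, H — contains H.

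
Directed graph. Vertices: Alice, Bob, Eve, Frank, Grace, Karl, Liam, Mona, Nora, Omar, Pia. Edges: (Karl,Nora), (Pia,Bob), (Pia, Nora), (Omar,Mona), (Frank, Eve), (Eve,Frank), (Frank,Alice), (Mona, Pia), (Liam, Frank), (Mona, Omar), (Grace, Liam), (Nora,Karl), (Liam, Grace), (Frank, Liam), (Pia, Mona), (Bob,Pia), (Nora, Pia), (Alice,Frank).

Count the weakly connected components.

From Alice: component {Alice, Eve, Frank, Grace, Liam}.
From Bob: component {Bob, Karl, Mona, Nora, Omar, Pia}.
That's 2 components.

2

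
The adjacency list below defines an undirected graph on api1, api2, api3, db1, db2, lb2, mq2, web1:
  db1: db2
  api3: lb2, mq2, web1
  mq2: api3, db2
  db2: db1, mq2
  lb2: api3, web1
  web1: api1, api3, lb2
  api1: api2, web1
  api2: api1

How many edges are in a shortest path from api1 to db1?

Distance 0: api1.
Distance 1: api2, web1.
Distance 2: api3, lb2.
Distance 3: mq2.
Distance 4: db2.
Distance 5: db1 — contains db1.

5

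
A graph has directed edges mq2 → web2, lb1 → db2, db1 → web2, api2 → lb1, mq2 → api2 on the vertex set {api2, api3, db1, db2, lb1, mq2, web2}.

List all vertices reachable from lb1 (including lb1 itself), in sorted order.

db2, lb1

Start at lb1.
Its neighbours: db2.
Nothing further is reachable.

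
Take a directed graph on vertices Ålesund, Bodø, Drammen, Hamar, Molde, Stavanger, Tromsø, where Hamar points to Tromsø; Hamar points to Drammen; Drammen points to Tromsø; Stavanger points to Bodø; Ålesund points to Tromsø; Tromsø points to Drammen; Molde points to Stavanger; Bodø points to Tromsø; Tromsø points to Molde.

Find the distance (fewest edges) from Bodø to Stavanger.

Distance 0: Bodø.
Distance 1: Tromsø.
Distance 2: Drammen, Molde.
Distance 3: Stavanger — contains Stavanger.

3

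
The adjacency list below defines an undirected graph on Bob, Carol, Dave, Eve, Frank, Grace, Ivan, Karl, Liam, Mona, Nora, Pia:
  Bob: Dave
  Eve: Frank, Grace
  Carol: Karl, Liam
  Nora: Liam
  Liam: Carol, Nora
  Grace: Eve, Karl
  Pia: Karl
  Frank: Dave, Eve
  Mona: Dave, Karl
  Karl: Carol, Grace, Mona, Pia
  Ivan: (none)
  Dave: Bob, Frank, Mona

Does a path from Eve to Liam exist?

Yes

Explore from Eve.
Distance 1: reach Frank, Grace.
Distance 2: reach Dave, Karl.
Distance 3: reach Bob, Carol, Mona, Pia.
Distance 4: reach Liam.
Found Liam.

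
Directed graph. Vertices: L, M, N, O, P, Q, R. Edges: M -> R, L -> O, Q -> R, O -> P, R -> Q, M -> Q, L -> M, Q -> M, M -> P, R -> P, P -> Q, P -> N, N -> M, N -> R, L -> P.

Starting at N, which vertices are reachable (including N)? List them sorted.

M, N, P, Q, R

Start at N.
Its neighbours: M, R.
Then their neighbours: P, Q.
Nothing further is reachable.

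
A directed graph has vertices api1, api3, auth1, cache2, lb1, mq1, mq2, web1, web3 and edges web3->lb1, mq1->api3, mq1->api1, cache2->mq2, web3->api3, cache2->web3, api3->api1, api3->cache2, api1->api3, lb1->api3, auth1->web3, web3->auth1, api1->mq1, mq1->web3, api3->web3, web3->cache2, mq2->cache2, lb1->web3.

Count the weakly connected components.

From api1: component {api1, api3, auth1, cache2, lb1, mq1, mq2, web3}.
From web1: component {web1}.
That's 2 components.

2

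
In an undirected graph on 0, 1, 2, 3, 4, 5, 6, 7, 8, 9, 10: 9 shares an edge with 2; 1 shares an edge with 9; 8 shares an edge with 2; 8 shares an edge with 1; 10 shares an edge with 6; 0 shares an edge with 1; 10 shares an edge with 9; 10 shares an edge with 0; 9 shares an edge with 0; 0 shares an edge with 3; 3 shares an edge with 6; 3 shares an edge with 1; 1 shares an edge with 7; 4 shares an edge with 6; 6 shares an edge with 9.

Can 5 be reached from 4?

No

Explore from 4.
Distance 1: reach 6.
Distance 2: reach 3, 9, 10.
Distance 3: reach 0, 1, 2.
Distance 4: reach 7, 8.
The search is exhausted without reaching 5; it lies in a different component.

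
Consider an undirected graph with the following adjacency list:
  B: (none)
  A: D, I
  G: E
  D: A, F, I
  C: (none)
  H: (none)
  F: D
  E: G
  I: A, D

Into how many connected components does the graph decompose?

From A: component {A, D, F, I}.
From B: component {B}.
From C: component {C}.
From E: component {E, G}.
From H: component {H}.
That's 5 components.

5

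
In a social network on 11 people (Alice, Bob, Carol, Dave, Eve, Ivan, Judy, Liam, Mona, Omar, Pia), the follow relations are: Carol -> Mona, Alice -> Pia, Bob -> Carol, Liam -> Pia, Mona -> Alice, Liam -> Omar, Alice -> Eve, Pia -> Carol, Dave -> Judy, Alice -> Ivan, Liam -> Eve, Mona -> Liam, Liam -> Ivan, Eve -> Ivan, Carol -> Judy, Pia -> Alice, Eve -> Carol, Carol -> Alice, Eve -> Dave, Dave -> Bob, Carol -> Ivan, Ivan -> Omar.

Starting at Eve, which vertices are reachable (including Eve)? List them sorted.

Alice, Bob, Carol, Dave, Eve, Ivan, Judy, Liam, Mona, Omar, Pia

Start at Eve.
Its neighbours: Carol, Dave, Ivan.
Then their neighbours: Alice, Bob, Judy, Mona, Omar.
Then next layer: Liam, Pia.
Every vertex is now reached.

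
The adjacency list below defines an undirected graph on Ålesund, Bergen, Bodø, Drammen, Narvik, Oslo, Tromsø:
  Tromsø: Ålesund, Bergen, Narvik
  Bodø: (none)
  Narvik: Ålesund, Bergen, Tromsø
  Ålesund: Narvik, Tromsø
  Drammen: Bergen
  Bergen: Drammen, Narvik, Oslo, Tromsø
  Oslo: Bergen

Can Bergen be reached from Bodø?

Bodø has no edges, so nothing is reachable from it.

No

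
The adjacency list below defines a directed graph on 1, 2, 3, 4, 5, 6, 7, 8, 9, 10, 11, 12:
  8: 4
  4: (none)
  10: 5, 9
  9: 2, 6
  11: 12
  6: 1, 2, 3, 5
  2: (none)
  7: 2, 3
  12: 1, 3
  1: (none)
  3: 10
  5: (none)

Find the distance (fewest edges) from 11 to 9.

4

Distance 0: 11.
Distance 1: 12.
Distance 2: 1, 3.
Distance 3: 10.
Distance 4: 5, 9 — contains 9.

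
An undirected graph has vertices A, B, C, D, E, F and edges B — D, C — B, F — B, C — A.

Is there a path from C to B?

Explore from C.
Distance 1: reach A, B.
Found B.

Yes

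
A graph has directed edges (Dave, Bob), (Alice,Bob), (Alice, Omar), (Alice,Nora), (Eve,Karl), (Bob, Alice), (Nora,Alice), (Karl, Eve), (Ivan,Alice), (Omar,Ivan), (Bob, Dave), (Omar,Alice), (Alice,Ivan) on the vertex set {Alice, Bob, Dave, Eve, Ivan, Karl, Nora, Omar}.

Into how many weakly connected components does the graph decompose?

2

From Alice: component {Alice, Bob, Dave, Ivan, Nora, Omar}.
From Eve: component {Eve, Karl}.
That's 2 components.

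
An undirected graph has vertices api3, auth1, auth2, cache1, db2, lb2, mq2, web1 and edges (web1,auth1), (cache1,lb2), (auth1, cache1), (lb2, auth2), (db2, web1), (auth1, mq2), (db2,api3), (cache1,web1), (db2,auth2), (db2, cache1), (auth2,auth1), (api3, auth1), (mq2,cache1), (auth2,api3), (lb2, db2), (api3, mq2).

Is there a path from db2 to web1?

Explore from db2.
Distance 1: reach api3, auth2, cache1, lb2, web1.
Found web1.

Yes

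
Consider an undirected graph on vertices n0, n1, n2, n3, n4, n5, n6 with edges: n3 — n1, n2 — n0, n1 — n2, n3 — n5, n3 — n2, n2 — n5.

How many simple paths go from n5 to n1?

4

n5–n2–n1
n5–n2–n3–n1
n5–n3–n1
n5–n3–n2–n1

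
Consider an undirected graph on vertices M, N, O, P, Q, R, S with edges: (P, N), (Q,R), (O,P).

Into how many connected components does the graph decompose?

From M: component {M}.
From N: component {N, O, P}.
From Q: component {Q, R}.
From S: component {S}.
That's 4 components.

4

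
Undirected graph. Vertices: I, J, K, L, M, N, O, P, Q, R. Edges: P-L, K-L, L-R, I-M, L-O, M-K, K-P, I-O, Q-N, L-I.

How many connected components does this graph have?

From I: component {I, K, L, M, O, P, R}.
From J: component {J}.
From N: component {N, Q}.
That's 3 components.

3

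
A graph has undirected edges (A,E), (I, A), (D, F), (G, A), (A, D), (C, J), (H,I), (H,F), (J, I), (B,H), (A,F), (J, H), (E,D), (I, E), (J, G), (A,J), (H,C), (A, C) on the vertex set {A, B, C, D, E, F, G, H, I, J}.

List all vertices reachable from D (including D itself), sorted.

Start at D.
Its neighbours: A, E, F.
Then their neighbours: C, G, H, I, J.
Then next layer: B.
Every vertex is now reached.

A, B, C, D, E, F, G, H, I, J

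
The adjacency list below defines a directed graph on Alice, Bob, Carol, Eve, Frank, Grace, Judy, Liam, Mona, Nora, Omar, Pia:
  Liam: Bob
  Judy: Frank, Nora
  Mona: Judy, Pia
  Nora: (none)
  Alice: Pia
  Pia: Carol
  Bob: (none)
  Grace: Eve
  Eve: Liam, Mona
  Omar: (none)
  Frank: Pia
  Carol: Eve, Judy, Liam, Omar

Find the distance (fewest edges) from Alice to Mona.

Distance 0: Alice.
Distance 1: Pia.
Distance 2: Carol.
Distance 3: Eve, Judy, Liam, Omar.
Distance 4: Bob, Frank, Mona, Nora — contains Mona.

4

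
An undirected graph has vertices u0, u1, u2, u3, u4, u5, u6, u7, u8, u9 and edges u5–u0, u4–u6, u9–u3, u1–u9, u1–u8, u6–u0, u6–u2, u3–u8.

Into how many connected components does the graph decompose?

From u0: component {u0, u2, u4, u5, u6}.
From u1: component {u1, u3, u8, u9}.
From u7: component {u7}.
That's 3 components.

3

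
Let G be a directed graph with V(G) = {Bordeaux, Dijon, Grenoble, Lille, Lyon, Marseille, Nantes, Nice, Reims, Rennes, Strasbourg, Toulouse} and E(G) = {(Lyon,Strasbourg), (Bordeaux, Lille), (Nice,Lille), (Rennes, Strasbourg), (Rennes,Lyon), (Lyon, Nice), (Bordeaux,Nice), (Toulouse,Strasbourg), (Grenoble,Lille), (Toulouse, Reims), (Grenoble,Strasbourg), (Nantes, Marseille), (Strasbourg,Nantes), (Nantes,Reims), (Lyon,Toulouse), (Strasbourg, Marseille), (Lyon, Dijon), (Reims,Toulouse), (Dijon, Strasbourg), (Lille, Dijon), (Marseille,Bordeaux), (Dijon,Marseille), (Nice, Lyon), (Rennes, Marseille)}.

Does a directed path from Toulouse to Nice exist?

Yes

Explore from Toulouse.
Distance 1: reach Reims, Strasbourg.
Distance 2: reach Marseille, Nantes.
Distance 3: reach Bordeaux.
Distance 4: reach Lille, Nice.
Found Nice.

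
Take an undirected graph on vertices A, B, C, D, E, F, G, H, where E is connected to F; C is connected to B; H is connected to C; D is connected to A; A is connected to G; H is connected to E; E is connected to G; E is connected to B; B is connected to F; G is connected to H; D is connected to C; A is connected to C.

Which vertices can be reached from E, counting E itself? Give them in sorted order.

A, B, C, D, E, F, G, H

Start at E.
Its neighbours: B, F, G, H.
Then their neighbours: A, C.
Then next layer: D.
Every vertex is now reached.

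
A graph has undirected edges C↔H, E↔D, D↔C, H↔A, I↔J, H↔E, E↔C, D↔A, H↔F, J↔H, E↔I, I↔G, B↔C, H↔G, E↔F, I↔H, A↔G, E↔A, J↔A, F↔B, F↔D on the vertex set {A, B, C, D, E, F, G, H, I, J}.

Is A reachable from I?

Explore from I.
Distance 1: reach E, G, H, J.
Distance 2: reach A, C, D, F.
Found A.

Yes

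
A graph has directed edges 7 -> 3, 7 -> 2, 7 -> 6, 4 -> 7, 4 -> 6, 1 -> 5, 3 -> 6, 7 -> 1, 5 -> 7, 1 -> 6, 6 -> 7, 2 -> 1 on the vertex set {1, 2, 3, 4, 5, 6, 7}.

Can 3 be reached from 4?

Explore from 4.
Distance 1: reach 6, 7.
Distance 2: reach 1, 2, 3.
Found 3.

Yes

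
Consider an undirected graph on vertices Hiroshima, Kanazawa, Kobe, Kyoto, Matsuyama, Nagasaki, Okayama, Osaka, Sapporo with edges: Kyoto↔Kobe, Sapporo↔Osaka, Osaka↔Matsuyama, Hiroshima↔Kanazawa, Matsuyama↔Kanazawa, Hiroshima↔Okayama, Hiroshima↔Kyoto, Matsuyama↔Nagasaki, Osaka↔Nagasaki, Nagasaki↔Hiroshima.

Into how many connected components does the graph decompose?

1

From Hiroshima: component {Hiroshima, Kanazawa, Kobe, Kyoto, Matsuyama, Nagasaki, Okayama, Osaka, Sapporo}.
That's 1 component.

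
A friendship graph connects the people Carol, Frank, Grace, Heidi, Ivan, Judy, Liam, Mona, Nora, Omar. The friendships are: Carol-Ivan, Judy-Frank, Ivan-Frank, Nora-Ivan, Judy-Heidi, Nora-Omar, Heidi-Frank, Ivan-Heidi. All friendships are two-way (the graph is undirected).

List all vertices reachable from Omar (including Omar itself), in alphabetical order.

Carol, Frank, Heidi, Ivan, Judy, Nora, Omar

Start at Omar.
Its neighbours: Nora.
Then their neighbours: Ivan.
Then next layer: Carol, Frank, Heidi.
Then next layer: Judy.
Nothing further is reachable.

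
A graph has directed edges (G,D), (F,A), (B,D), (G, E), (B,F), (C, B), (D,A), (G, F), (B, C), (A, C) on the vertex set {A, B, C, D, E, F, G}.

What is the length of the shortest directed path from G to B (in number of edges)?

4

Distance 0: G.
Distance 1: D, E, F.
Distance 2: A.
Distance 3: C.
Distance 4: B — contains B.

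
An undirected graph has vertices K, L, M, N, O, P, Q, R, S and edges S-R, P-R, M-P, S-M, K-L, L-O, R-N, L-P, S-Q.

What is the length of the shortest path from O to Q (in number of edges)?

5

Distance 0: O.
Distance 1: L.
Distance 2: K, P.
Distance 3: M, R.
Distance 4: N, S.
Distance 5: Q — contains Q.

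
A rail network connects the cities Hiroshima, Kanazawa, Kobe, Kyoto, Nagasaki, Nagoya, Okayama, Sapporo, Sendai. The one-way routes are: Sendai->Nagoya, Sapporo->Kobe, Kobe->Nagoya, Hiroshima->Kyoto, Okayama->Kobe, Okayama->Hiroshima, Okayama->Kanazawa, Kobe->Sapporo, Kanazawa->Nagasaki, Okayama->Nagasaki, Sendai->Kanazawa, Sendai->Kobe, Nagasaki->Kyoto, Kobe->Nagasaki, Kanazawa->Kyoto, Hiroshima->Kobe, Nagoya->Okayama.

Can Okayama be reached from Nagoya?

Yes

Explore from Nagoya.
Distance 1: reach Okayama.
Found Okayama.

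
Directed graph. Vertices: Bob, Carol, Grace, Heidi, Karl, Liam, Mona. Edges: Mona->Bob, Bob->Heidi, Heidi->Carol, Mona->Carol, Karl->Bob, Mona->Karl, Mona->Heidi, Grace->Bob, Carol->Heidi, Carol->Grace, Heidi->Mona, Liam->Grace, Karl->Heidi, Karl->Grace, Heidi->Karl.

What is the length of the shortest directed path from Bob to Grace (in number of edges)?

Distance 0: Bob.
Distance 1: Heidi.
Distance 2: Carol, Karl, Mona.
Distance 3: Grace — contains Grace.

3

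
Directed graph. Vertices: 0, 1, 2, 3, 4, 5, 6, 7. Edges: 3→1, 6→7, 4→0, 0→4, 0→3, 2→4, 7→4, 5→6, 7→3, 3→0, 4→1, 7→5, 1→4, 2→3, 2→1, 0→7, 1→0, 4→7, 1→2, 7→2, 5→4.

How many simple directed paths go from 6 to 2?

6→7→2
6→7→3→0→4→1→2
6→7→3→1→2
6→7→4→0→3→1→2
6→7→4→1→2
6→7→5→4→0→3→1→2
6→7→5→4→1→2

7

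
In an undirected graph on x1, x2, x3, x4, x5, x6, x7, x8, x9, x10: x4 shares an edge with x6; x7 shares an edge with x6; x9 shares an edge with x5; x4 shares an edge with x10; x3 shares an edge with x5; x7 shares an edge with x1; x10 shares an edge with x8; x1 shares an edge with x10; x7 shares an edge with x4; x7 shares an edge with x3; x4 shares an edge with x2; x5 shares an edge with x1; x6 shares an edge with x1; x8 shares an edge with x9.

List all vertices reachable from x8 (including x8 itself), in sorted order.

x1, x2, x3, x4, x5, x6, x7, x8, x9, x10

Start at x8.
Its neighbours: x9, x10.
Then their neighbours: x1, x4, x5.
Then next layer: x2, x3, x6, x7.
Every vertex is now reached.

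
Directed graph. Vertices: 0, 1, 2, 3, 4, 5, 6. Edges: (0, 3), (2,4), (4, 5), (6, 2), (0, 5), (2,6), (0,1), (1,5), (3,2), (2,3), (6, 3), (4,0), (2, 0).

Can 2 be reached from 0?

Yes

Explore from 0.
Distance 1: reach 1, 3, 5.
Distance 2: reach 2.
Found 2.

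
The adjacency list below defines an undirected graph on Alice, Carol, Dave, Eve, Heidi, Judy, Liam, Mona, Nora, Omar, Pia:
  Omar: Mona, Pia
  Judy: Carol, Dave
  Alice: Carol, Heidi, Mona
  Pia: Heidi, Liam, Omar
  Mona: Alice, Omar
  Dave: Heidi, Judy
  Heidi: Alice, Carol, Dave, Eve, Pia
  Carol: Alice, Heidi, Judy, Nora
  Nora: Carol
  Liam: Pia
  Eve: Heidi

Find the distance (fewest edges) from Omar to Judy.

4

Distance 0: Omar.
Distance 1: Mona, Pia.
Distance 2: Alice, Heidi, Liam.
Distance 3: Carol, Dave, Eve.
Distance 4: Judy, Nora — contains Judy.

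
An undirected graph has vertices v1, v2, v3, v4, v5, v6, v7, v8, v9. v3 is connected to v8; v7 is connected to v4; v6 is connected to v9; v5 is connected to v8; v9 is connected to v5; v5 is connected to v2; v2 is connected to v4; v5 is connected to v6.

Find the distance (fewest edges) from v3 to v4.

Distance 0: v3.
Distance 1: v8.
Distance 2: v5.
Distance 3: v2, v6, v9.
Distance 4: v4 — contains v4.

4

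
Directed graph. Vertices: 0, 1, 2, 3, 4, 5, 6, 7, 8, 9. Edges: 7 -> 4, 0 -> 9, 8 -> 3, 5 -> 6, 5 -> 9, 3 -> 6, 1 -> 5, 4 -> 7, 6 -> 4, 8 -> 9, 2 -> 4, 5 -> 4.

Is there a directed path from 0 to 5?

No

Explore from 0.
Distance 1: reach 9.
The search from 0 is exhausted; no directed path reaches 5.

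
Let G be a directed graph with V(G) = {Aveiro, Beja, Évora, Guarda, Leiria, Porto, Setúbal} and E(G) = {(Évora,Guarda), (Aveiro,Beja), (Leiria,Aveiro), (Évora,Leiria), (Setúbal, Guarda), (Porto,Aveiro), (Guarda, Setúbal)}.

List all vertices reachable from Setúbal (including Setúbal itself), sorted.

Start at Setúbal.
Its neighbours: Guarda.
Nothing further is reachable.

Guarda, Setúbal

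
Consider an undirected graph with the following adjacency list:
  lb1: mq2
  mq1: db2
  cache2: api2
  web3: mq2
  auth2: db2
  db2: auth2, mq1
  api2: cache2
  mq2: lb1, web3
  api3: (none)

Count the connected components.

4

From api2: component {api2, cache2}.
From api3: component {api3}.
From auth2: component {auth2, db2, mq1}.
From lb1: component {lb1, mq2, web3}.
That's 4 components.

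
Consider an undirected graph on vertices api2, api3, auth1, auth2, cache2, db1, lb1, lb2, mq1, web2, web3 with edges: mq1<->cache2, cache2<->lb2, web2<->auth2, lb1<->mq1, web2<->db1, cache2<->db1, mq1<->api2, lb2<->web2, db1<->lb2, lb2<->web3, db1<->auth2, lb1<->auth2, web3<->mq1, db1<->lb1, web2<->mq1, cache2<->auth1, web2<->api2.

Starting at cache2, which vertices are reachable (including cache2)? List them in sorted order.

api2, auth1, auth2, cache2, db1, lb1, lb2, mq1, web2, web3

Start at cache2.
Its neighbours: auth1, db1, lb2, mq1.
Then their neighbours: api2, auth2, lb1, web2, web3.
Nothing further is reachable.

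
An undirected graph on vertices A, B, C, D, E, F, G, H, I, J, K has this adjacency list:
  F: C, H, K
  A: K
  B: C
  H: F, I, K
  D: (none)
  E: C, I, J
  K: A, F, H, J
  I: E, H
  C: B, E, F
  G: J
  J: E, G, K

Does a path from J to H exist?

Yes

Explore from J.
Distance 1: reach E, G, K.
Distance 2: reach A, C, F, H, I.
Found H.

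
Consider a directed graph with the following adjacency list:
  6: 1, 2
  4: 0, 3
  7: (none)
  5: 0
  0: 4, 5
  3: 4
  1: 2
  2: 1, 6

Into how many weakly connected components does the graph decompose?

3

From 0: component {0, 3, 4, 5}.
From 1: component {1, 2, 6}.
From 7: component {7}.
That's 3 components.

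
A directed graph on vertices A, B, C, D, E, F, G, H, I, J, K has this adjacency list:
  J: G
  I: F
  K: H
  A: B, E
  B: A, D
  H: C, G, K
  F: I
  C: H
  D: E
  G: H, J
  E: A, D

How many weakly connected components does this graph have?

From A: component {A, B, D, E}.
From C: component {C, G, H, J, K}.
From F: component {F, I}.
That's 3 components.

3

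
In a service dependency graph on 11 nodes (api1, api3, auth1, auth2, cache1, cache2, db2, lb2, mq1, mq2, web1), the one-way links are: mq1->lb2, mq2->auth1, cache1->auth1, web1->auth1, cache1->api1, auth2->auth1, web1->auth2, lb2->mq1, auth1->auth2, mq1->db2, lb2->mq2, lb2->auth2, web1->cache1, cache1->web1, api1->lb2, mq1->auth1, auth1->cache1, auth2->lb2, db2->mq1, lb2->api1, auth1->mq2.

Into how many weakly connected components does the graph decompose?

From api1: component {api1, auth1, auth2, cache1, db2, lb2, mq1, mq2, web1}.
From api3: component {api3}.
From cache2: component {cache2}.
That's 3 components.

3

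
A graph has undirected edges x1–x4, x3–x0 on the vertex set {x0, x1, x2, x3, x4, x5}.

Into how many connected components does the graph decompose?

From x0: component {x0, x3}.
From x1: component {x1, x4}.
From x2: component {x2}.
From x5: component {x5}.
That's 4 components.

4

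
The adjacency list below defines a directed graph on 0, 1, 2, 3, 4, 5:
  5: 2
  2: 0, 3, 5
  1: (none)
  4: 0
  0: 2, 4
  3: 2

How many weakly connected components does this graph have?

From 0: component {0, 2, 3, 4, 5}.
From 1: component {1}.
That's 2 components.

2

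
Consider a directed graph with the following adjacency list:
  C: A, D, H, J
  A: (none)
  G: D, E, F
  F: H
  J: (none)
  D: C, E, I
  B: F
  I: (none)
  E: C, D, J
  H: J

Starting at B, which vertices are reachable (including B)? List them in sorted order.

Start at B.
Its neighbours: F.
Then their neighbours: H.
Then next layer: J.
Nothing further is reachable.

B, F, H, J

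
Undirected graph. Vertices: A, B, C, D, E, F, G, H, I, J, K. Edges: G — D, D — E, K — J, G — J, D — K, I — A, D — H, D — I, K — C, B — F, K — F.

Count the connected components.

1

From A: component {A, B, C, D, E, F, G, H, I, J, K}.
That's 1 component.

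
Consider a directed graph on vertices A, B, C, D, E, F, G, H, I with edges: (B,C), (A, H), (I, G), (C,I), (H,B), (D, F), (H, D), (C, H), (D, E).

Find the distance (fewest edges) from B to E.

4

Distance 0: B.
Distance 1: C.
Distance 2: H, I.
Distance 3: D, G.
Distance 4: E, F — contains E.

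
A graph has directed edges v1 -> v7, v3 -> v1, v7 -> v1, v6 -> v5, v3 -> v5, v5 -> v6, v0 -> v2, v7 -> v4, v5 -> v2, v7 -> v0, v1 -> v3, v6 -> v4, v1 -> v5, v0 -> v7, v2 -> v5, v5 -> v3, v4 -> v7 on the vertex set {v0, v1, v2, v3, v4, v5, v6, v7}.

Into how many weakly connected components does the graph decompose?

From v0: component {v0, v1, v2, v3, v4, v5, v6, v7}.
That's 1 component.

1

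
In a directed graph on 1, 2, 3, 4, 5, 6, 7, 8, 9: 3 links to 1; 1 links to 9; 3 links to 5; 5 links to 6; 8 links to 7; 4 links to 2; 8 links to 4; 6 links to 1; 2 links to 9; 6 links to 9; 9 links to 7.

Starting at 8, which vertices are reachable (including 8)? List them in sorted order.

Start at 8.
Its neighbours: 4, 7.
Then their neighbours: 2.
Then next layer: 9.
Nothing further is reachable.

2, 4, 7, 8, 9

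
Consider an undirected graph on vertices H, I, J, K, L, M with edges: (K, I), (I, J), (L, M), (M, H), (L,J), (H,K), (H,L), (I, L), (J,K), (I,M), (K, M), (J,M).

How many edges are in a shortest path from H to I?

2

Distance 0: H.
Distance 1: K, L, M.
Distance 2: I, J — contains I.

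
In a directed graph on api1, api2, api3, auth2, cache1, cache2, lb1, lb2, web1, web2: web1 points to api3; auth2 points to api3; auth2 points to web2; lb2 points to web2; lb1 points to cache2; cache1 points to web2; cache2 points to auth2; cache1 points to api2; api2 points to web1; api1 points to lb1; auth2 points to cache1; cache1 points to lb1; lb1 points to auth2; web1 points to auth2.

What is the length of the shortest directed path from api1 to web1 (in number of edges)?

5

Distance 0: api1.
Distance 1: lb1.
Distance 2: auth2, cache2.
Distance 3: api3, cache1, web2.
Distance 4: api2.
Distance 5: web1 — contains web1.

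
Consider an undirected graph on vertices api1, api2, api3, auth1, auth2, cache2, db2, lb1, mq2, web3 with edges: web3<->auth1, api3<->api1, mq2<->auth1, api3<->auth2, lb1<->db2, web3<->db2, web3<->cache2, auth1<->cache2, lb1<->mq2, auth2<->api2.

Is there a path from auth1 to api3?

Explore from auth1.
Distance 1: reach cache2, mq2, web3.
Distance 2: reach db2, lb1.
The search is exhausted without reaching api3; it lies in a different component.

No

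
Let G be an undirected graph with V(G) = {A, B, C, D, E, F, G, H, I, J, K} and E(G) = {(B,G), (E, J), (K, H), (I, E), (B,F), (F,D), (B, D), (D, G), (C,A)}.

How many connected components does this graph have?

From A: component {A, C}.
From B: component {B, D, F, G}.
From E: component {E, I, J}.
From H: component {H, K}.
That's 4 components.

4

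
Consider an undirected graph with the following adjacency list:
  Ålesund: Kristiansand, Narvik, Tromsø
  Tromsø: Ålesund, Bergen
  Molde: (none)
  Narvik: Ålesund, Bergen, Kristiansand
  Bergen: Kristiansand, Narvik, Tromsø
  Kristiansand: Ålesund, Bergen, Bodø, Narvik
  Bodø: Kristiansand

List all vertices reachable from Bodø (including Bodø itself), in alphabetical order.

Start at Bodø.
Its neighbours: Kristiansand.
Then their neighbours: Ålesund, Bergen, Narvik.
Then next layer: Tromsø.
Nothing further is reachable.

Ålesund, Bergen, Bodø, Kristiansand, Narvik, Tromsø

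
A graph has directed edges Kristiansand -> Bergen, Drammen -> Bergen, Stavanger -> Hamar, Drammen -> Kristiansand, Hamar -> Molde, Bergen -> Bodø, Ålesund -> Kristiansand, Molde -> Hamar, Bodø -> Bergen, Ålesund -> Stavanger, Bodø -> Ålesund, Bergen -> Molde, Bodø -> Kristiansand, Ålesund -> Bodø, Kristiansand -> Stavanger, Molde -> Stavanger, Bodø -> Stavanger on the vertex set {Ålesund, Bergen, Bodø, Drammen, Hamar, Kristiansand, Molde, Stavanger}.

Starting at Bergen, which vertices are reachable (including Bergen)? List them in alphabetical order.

Ålesund, Bergen, Bodø, Hamar, Kristiansand, Molde, Stavanger

Start at Bergen.
Its neighbours: Bodø, Molde.
Then their neighbours: Ålesund, Hamar, Kristiansand, Stavanger.
Nothing further is reachable.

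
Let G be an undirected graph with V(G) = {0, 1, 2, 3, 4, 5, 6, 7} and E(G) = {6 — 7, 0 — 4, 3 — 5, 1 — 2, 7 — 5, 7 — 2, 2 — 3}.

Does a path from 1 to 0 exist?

Explore from 1.
Distance 1: reach 2.
Distance 2: reach 3, 7.
Distance 3: reach 5, 6.
The search is exhausted without reaching 0; it lies in a different component.

No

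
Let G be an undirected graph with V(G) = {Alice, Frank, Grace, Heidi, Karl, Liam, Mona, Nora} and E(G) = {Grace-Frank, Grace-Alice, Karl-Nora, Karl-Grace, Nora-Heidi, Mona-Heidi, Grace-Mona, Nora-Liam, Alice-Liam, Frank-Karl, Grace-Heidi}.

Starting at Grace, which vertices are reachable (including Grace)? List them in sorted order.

Start at Grace.
Its neighbours: Alice, Frank, Heidi, Karl, Mona.
Then their neighbours: Liam, Nora.
Every vertex is now reached.

Alice, Frank, Grace, Heidi, Karl, Liam, Mona, Nora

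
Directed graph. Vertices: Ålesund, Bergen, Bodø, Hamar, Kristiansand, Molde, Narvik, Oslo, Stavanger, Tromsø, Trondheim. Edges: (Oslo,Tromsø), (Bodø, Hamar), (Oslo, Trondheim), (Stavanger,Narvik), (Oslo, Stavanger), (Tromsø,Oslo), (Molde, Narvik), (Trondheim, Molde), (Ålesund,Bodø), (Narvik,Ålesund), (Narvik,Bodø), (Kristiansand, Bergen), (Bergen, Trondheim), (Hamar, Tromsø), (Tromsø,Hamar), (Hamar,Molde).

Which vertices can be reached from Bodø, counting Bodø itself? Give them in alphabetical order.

Start at Bodø.
Its neighbours: Hamar.
Then their neighbours: Molde, Tromsø.
Then next layer: Narvik, Oslo.
Then next layer: Ålesund, Stavanger, Trondheim.
Nothing further is reachable.

Ålesund, Bodø, Hamar, Molde, Narvik, Oslo, Stavanger, Tromsø, Trondheim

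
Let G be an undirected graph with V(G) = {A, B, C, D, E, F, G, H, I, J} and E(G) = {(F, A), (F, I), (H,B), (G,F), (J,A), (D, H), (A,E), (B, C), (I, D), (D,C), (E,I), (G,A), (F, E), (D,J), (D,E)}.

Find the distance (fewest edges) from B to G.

Distance 0: B.
Distance 1: C, H.
Distance 2: D.
Distance 3: E, I, J.
Distance 4: A, F.
Distance 5: G — contains G.

5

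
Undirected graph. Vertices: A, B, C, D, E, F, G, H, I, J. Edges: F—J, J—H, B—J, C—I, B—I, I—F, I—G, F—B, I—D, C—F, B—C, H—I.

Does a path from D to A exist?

Explore from D.
Distance 1: reach I.
Distance 2: reach B, C, F, G, H.
Distance 3: reach J.
The search is exhausted without reaching A; it lies in a different component.

No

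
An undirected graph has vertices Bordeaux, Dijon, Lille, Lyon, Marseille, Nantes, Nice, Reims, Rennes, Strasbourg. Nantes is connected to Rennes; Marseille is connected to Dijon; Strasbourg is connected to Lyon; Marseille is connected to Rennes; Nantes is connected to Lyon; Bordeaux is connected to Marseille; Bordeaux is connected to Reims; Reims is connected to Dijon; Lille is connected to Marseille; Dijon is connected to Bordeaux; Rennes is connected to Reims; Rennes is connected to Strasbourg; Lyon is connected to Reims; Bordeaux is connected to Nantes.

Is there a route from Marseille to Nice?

Explore from Marseille.
Distance 1: reach Bordeaux, Dijon, Lille, Rennes.
Distance 2: reach Nantes, Reims, Strasbourg.
Distance 3: reach Lyon.
The search is exhausted without reaching Nice; it lies in a different component.

No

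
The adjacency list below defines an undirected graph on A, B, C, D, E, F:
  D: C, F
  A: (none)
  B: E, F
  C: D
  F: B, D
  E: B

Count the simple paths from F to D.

F–D

1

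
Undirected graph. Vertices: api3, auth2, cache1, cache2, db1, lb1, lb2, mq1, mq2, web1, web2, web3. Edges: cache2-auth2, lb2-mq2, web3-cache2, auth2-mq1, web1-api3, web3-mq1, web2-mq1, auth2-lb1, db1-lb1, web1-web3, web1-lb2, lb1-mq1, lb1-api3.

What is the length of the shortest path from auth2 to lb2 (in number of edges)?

Distance 0: auth2.
Distance 1: cache2, lb1, mq1.
Distance 2: api3, db1, web2, web3.
Distance 3: web1.
Distance 4: lb2 — contains lb2.

4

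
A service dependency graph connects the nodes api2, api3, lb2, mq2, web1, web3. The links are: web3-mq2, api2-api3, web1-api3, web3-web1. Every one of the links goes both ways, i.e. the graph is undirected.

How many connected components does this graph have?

From api2: component {api2, api3, mq2, web1, web3}.
From lb2: component {lb2}.
That's 2 components.

2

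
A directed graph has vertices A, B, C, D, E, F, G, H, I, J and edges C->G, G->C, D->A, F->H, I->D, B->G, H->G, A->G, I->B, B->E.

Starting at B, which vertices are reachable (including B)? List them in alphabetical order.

B, C, E, G

Start at B.
Its neighbours: E, G.
Then their neighbours: C.
Nothing further is reachable.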